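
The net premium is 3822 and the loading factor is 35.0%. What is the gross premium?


Gross = net * (1 + loading)
= 3822 * (1 + 0.35)
= 3822 * 1.35
= 5159.7


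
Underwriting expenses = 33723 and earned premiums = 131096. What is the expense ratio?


Expense ratio = expenses / premiums
= 33723 / 131096
= 0.2572


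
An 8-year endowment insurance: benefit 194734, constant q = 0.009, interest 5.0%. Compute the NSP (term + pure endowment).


Term component = 11002.3651
Pure endowment = 8_p_x * v^8 * benefit = 0.930228 * 0.676839 * 194734 = 122607.3845
NSP = 133609.7496


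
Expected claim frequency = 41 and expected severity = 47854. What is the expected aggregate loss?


E[S] = E[N] * E[X]
= 41 * 47854
= 1.9620e+06


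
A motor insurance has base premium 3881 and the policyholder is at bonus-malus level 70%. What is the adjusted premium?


adjusted = base * BM_level / 100
= 3881 * 70 / 100
= 3881 * 0.7
= 2716.7


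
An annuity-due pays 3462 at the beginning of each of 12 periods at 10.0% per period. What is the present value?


PV_due = PMT * (1-(1+i)^(-n))/i * (1+i)
PV_immediate = 23589.0011
PV_due = 23589.0011 * 1.1
= 25947.9012


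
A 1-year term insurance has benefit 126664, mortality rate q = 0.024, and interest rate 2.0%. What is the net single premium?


NSP = benefit * q * v
v = 1/(1+i) = 0.980392
NSP = 126664 * 0.024 * 0.980392
= 2980.3294


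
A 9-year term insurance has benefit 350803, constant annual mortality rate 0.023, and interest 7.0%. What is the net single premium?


NSP = benefit * sum_{k=0}^{n-1} k_p_x * q * v^(k+1)
With constant q=0.023, v=0.934579
Sum = 0.138208
NSP = 350803 * 0.138208
= 48483.6071


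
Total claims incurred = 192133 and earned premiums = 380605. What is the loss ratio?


Loss ratio = claims / premiums
= 192133 / 380605
= 0.5048


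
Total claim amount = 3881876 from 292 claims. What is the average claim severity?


severity = total / number
= 3881876 / 292
= 13294.0959


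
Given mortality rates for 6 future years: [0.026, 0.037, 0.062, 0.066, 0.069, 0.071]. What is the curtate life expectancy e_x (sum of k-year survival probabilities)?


e_x = sum_{k=1}^{n} k_p_x
k_p_x values:
  1_p_x = 0.974
  2_p_x = 0.937962
  3_p_x = 0.879808
  4_p_x = 0.821741
  5_p_x = 0.765041
  6_p_x = 0.710723
e_x = 5.0893


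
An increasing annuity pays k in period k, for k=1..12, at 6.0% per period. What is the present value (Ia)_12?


(Ia)_n = sum_{k=1}^{n} k * v^k, v = 1/(1+i)
v = 0.943396
Sum computed term by term:
(Ia)_12 = 48.7207


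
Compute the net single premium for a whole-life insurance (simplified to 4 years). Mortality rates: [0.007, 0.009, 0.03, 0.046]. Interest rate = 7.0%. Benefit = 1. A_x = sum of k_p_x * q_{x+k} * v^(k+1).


v = 0.934579
Year 0: k_p_x=1.0, q=0.007, term=0.006542
Year 1: k_p_x=0.993, q=0.009, term=0.007806
Year 2: k_p_x=0.984063, q=0.03, term=0.024099
Year 3: k_p_x=0.954541, q=0.046, term=0.033498
A_x = 0.0719


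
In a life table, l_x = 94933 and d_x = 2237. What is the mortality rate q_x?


q_x = d_x / l_x
= 2237 / 94933
= 0.0236


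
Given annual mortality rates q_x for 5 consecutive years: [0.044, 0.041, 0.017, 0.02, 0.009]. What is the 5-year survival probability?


p_k = 1 - q_k for each year
Survival = product of (1 - q_k)
= 0.956 * 0.959 * 0.983 * 0.98 * 0.991
= 0.8752


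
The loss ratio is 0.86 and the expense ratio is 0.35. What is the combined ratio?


Combined ratio = loss ratio + expense ratio
= 0.86 + 0.35
= 1.21


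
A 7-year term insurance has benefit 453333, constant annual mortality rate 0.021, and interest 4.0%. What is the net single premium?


NSP = benefit * sum_{k=0}^{n-1} k_p_x * q * v^(k+1)
With constant q=0.021, v=0.961538
Sum = 0.118768
NSP = 453333 * 0.118768
= 53841.6024


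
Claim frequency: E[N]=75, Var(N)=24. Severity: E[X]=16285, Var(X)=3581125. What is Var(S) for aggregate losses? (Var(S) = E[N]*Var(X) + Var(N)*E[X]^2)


Var(S) = E[N]*Var(X) + Var(N)*E[X]^2
= 75*3581125 + 24*16285^2
= 268584375 + 6364829400
= 6.6334e+09


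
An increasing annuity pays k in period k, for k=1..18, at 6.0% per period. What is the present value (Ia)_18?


(Ia)_n = sum_{k=1}^{n} k * v^k, v = 1/(1+i)
v = 0.943396
Sum computed term by term:
(Ia)_18 = 86.1845


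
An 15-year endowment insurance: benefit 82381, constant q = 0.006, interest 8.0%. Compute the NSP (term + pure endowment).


Term component = 4092.0493
Pure endowment = 15_p_x * v^15 * benefit = 0.913683 * 0.315242 * 82381 = 23728.2928
NSP = 27820.3422


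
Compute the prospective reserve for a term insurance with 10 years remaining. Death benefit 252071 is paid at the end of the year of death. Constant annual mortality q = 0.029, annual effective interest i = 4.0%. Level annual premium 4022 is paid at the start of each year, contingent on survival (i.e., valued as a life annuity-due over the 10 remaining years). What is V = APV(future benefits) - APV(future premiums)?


v = 1/(1+i) = 0.961538
APV(future benefits) per unit = sum_{k=0}^{9} k_p_x * q * v^(k+1) = 0.208742
APV(future benefits) = 252071 * 0.208742 = 52617.9045
Life annuity-due factor ä_{x:10} = sum_{k=0}^{9} k_p_x * v^k = 7.485934
APV(future premiums) = 4022 * 7.485934 = 30108.4274
V = 52617.9045 - 30108.4274
= 22509.4771


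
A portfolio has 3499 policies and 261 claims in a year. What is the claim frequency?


frequency = claims / policies
= 261 / 3499
= 0.0746


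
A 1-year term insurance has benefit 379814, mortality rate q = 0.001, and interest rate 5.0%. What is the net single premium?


NSP = benefit * q * v
v = 1/(1+i) = 0.952381
NSP = 379814 * 0.001 * 0.952381
= 361.7276


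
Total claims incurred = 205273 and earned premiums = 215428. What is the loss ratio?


Loss ratio = claims / premiums
= 205273 / 215428
= 0.9529


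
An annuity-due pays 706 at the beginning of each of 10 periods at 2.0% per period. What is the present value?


PV_due = PMT * (1-(1+i)^(-n))/i * (1+i)
PV_immediate = 6341.705
PV_due = 6341.705 * 1.02
= 6468.5391


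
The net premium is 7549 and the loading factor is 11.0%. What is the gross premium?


Gross = net * (1 + loading)
= 7549 * (1 + 0.11)
= 7549 * 1.11
= 8379.39


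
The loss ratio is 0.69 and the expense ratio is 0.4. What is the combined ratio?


Combined ratio = loss ratio + expense ratio
= 0.69 + 0.4
= 1.09


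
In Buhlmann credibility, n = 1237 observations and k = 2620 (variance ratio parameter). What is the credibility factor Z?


Z = n / (n + k)
= 1237 / (1237 + 2620)
= 1237 / 3857
= 0.3207


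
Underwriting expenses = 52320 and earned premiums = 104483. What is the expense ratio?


Expense ratio = expenses / premiums
= 52320 / 104483
= 0.5008


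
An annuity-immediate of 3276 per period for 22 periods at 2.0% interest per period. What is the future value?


FV = PMT * ((1+i)^n - 1) / i
= 3276 * ((1.02)^22 - 1) / 0.02
= 3276 * (1.54598 - 1) / 0.02
= 89431.4701


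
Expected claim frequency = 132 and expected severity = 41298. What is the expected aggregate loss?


E[S] = E[N] * E[X]
= 132 * 41298
= 5.4513e+06


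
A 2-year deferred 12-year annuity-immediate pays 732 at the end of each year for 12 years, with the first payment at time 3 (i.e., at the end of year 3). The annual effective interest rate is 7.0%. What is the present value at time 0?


PV at time 2 of the 12-year annuity-immediate:
a_n = 732 * (1-(1+0.07)^(-12))/0.07 = 5814.0464
Discount back 2 years to time 0:
PV = 5814.0464 * (1+0.07)^(-2)
= 5814.0464 * 0.873439
= 5078.2133


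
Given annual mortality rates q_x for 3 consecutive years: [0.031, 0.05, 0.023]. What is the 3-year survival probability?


p_k = 1 - q_k for each year
Survival = product of (1 - q_k)
= 0.969 * 0.95 * 0.977
= 0.8994


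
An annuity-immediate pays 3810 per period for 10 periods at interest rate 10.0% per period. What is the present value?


PV = PMT * (1 - (1+i)^(-n)) / i
= 3810 * (1 - (1+0.1)^(-10)) / 0.1
= 3810 * (1 - 0.385543) / 0.1
= 3810 * 6.144567
= 23410.8007


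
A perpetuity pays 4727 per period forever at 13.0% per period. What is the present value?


PV = PMT / i
= 4727 / 0.13
= 36361.5385


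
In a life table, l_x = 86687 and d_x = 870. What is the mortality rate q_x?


q_x = d_x / l_x
= 870 / 86687
= 0.01


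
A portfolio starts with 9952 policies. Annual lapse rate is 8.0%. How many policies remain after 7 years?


remaining = initial * (1 - lapse)^years
= 9952 * (1 - 0.08)^7
= 9952 * 0.557847
= 5551.6894


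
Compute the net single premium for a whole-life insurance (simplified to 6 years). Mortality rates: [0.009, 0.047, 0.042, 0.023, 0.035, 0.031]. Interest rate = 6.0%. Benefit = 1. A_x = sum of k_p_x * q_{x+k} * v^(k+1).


v = 0.943396
Year 0: k_p_x=1.0, q=0.009, term=0.008491
Year 1: k_p_x=0.991, q=0.047, term=0.041453
Year 2: k_p_x=0.944423, q=0.042, term=0.033304
Year 3: k_p_x=0.904757, q=0.023, term=0.016483
Year 4: k_p_x=0.883948, q=0.035, term=0.023119
Year 5: k_p_x=0.85301, q=0.031, term=0.018641
A_x = 0.1415


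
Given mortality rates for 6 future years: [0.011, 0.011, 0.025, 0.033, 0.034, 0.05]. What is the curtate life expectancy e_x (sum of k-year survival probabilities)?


e_x = sum_{k=1}^{n} k_p_x
k_p_x values:
  1_p_x = 0.989
  2_p_x = 0.978121
  3_p_x = 0.953668
  4_p_x = 0.922197
  5_p_x = 0.890842
  6_p_x = 0.8463
e_x = 5.5801


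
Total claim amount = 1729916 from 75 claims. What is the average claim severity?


severity = total / number
= 1729916 / 75
= 23065.5467


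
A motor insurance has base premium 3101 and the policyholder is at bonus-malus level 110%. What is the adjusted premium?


adjusted = base * BM_level / 100
= 3101 * 110 / 100
= 3101 * 1.1
= 3411.1


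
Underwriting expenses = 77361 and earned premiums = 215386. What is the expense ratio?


Expense ratio = expenses / premiums
= 77361 / 215386
= 0.3592


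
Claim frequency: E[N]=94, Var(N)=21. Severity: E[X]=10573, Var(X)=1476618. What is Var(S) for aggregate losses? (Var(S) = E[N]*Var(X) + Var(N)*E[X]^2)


Var(S) = E[N]*Var(X) + Var(N)*E[X]^2
= 94*1476618 + 21*10573^2
= 138802092 + 2347554909
= 2.4864e+09


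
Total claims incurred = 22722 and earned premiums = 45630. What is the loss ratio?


Loss ratio = claims / premiums
= 22722 / 45630
= 0.498


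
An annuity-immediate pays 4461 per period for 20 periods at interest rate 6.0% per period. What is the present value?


PV = PMT * (1 - (1+i)^(-n)) / i
= 4461 * (1 - (1+0.06)^(-20)) / 0.06
= 4461 * (1 - 0.311805) / 0.06
= 4461 * 11.469921
= 51167.3186


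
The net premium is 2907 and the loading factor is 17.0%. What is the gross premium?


Gross = net * (1 + loading)
= 2907 * (1 + 0.17)
= 2907 * 1.17
= 3401.19


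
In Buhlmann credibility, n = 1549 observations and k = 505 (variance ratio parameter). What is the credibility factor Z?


Z = n / (n + k)
= 1549 / (1549 + 505)
= 1549 / 2054
= 0.7541


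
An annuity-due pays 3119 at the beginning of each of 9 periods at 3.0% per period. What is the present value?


PV_due = PMT * (1-(1+i)^(-n))/i * (1+i)
PV_immediate = 24284.8737
PV_due = 24284.8737 * 1.03
= 25013.4199


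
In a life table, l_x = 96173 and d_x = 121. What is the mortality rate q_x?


q_x = d_x / l_x
= 121 / 96173
= 0.0013


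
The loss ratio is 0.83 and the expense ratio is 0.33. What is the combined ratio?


Combined ratio = loss ratio + expense ratio
= 0.83 + 0.33
= 1.16


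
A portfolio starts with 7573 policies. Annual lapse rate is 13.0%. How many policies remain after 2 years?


remaining = initial * (1 - lapse)^years
= 7573 * (1 - 0.13)^2
= 7573 * 0.7569
= 5732.0037


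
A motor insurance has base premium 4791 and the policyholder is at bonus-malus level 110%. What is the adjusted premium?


adjusted = base * BM_level / 100
= 4791 * 110 / 100
= 4791 * 1.1
= 5270.1


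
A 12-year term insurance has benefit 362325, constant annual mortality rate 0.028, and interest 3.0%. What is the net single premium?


NSP = benefit * sum_{k=0}^{n-1} k_p_x * q * v^(k+1)
With constant q=0.028, v=0.970874
Sum = 0.241946
NSP = 362325 * 0.241946
= 87663.2298


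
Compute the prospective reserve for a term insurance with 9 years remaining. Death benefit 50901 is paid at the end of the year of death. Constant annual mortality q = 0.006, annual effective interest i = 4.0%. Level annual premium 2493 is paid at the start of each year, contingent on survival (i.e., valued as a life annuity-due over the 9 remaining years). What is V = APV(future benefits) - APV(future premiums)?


v = 1/(1+i) = 0.961538
APV(future benefits) per unit = sum_{k=0}^{8} k_p_x * q * v^(k+1) = 0.043625
APV(future benefits) = 50901 * 0.043625 = 2220.5342
Life annuity-due factor ä_{x:9} = sum_{k=0}^{8} k_p_x * v^k = 7.561592
APV(future premiums) = 2493 * 7.561592 = 18851.0488
V = 2220.5342 - 18851.0488
= -16630.5146


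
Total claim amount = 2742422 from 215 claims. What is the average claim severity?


severity = total / number
= 2742422 / 215
= 12755.4512


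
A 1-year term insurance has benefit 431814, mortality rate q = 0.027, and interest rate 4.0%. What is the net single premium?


NSP = benefit * q * v
v = 1/(1+i) = 0.961538
NSP = 431814 * 0.027 * 0.961538
= 11210.5558


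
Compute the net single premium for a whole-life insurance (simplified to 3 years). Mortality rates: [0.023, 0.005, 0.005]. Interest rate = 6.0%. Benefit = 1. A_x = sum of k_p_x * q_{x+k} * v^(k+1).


v = 0.943396
Year 0: k_p_x=1.0, q=0.023, term=0.021698
Year 1: k_p_x=0.977, q=0.005, term=0.004348
Year 2: k_p_x=0.972115, q=0.005, term=0.004081
A_x = 0.0301


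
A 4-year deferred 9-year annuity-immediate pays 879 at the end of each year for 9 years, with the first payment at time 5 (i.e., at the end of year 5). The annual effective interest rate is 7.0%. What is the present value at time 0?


PV at time 4 of the 9-year annuity-immediate:
a_n = 879 * (1-(1+0.07)^(-9))/0.07 = 5726.8891
Discount back 4 years to time 0:
PV = 5726.8891 * (1+0.07)^(-4)
= 5726.8891 * 0.762895
= 4369.0163


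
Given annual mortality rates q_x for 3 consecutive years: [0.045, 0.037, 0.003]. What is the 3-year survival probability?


p_k = 1 - q_k for each year
Survival = product of (1 - q_k)
= 0.955 * 0.963 * 0.997
= 0.9169


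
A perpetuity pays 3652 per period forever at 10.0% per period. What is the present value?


PV = PMT / i
= 3652 / 0.1
= 36520.0


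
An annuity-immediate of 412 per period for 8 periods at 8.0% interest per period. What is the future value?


FV = PMT * ((1+i)^n - 1) / i
= 412 * ((1.08)^8 - 1) / 0.08
= 412 * (1.85093 - 1) / 0.08
= 4382.2906


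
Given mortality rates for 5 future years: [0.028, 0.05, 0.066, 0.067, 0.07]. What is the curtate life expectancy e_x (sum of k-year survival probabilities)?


e_x = sum_{k=1}^{n} k_p_x
k_p_x values:
  1_p_x = 0.972
  2_p_x = 0.9234
  3_p_x = 0.862456
  4_p_x = 0.804671
  5_p_x = 0.748344
e_x = 4.3109


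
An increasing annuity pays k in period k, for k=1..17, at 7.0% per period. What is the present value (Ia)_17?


(Ia)_n = sum_{k=1}^{n} k * v^k, v = 1/(1+i)
v = 0.934579
Sum computed term by term:
(Ia)_17 = 72.3555


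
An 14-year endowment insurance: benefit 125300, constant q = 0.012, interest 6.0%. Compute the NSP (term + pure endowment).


Term component = 13082.9682
Pure endowment = 14_p_x * v^14 * benefit = 0.844495 * 0.442301 * 125300 = 46802.1907
NSP = 59885.1589


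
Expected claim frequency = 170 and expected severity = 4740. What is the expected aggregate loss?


E[S] = E[N] * E[X]
= 170 * 4740
= 805800


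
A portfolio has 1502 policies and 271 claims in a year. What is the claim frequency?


frequency = claims / policies
= 271 / 1502
= 0.1804


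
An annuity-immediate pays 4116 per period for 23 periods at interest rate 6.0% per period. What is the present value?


PV = PMT * (1 - (1+i)^(-n)) / i
= 4116 * (1 - (1+0.06)^(-23)) / 0.06
= 4116 * (1 - 0.261797) / 0.06
= 4116 * 12.303379
= 50640.7079


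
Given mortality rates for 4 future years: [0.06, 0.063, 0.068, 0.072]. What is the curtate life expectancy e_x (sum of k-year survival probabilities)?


e_x = sum_{k=1}^{n} k_p_x
k_p_x values:
  1_p_x = 0.94
  2_p_x = 0.88078
  3_p_x = 0.820887
  4_p_x = 0.761783
e_x = 3.4035


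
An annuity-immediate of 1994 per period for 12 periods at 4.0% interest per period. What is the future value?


FV = PMT * ((1+i)^n - 1) / i
= 1994 * ((1.04)^12 - 1) / 0.04
= 1994 * (1.601032 - 1) / 0.04
= 29961.4561


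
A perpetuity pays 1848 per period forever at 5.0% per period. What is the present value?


PV = PMT / i
= 1848 / 0.05
= 36960.0


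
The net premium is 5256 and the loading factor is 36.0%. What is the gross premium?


Gross = net * (1 + loading)
= 5256 * (1 + 0.36)
= 5256 * 1.36
= 7148.16


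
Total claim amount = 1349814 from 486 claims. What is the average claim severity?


severity = total / number
= 1349814 / 486
= 2777.3951


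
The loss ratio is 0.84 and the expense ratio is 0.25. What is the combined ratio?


Combined ratio = loss ratio + expense ratio
= 0.84 + 0.25
= 1.09


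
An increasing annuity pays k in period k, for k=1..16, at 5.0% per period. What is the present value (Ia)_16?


(Ia)_n = sum_{k=1}^{n} k * v^k, v = 1/(1+i)
v = 0.952381
Sum computed term by term:
(Ia)_16 = 80.9975


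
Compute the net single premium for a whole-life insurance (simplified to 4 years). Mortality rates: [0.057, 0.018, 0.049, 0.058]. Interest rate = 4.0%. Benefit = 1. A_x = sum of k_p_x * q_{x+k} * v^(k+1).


v = 0.961538
Year 0: k_p_x=1.0, q=0.057, term=0.054808
Year 1: k_p_x=0.943, q=0.018, term=0.015693
Year 2: k_p_x=0.926026, q=0.049, term=0.040338
Year 3: k_p_x=0.880651, q=0.058, term=0.043661
A_x = 0.1545


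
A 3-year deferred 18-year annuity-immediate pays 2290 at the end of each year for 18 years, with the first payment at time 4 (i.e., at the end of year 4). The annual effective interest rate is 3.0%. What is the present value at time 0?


PV at time 3 of the 18-year annuity-immediate:
a_n = 2290 * (1-(1+0.03)^(-18))/0.03 = 31495.545
Discount back 3 years to time 0:
PV = 31495.545 * (1+0.03)^(-3)
= 31495.545 * 0.915142
= 28822.8853


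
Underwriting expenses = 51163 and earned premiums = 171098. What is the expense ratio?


Expense ratio = expenses / premiums
= 51163 / 171098
= 0.299


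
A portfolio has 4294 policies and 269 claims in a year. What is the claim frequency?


frequency = claims / policies
= 269 / 4294
= 0.0626


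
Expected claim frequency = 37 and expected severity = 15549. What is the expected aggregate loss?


E[S] = E[N] * E[X]
= 37 * 15549
= 575313


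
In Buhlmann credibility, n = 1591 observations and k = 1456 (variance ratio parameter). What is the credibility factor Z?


Z = n / (n + k)
= 1591 / (1591 + 1456)
= 1591 / 3047
= 0.5222


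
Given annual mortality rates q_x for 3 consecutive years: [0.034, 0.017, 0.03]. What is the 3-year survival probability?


p_k = 1 - q_k for each year
Survival = product of (1 - q_k)
= 0.966 * 0.983 * 0.97
= 0.9211


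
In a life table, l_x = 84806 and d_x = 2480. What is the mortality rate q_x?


q_x = d_x / l_x
= 2480 / 84806
= 0.0292


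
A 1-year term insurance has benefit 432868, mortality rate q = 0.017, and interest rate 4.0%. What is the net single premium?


NSP = benefit * q * v
v = 1/(1+i) = 0.961538
NSP = 432868 * 0.017 * 0.961538
= 7075.7269


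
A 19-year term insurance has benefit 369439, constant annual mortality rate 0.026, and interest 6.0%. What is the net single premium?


NSP = benefit * sum_{k=0}^{n-1} k_p_x * q * v^(k+1)
With constant q=0.026, v=0.943396
Sum = 0.241752
NSP = 369439 * 0.241752
= 89312.5973


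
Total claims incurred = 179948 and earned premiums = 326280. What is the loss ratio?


Loss ratio = claims / premiums
= 179948 / 326280
= 0.5515


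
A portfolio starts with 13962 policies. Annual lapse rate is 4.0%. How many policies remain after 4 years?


remaining = initial * (1 - lapse)^years
= 13962 * (1 - 0.04)^4
= 13962 * 0.849347
= 11858.5767


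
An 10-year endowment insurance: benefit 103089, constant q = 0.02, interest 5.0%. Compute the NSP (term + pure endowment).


Term component = 14679.5253
Pure endowment = 10_p_x * v^10 * benefit = 0.817073 * 0.613913 * 103089 = 51710.6615
NSP = 66390.1868


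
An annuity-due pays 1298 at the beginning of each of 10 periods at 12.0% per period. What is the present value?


PV_due = PMT * (1-(1+i)^(-n))/i * (1+i)
PV_immediate = 7333.9895
PV_due = 7333.9895 * 1.12
= 8214.0682


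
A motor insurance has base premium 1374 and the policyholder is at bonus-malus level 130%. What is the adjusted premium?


adjusted = base * BM_level / 100
= 1374 * 130 / 100
= 1374 * 1.3
= 1786.2


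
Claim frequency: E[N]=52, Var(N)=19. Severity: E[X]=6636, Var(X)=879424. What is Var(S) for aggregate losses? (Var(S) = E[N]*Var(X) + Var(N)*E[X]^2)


Var(S) = E[N]*Var(X) + Var(N)*E[X]^2
= 52*879424 + 19*6636^2
= 45730048 + 836693424
= 8.8242e+08


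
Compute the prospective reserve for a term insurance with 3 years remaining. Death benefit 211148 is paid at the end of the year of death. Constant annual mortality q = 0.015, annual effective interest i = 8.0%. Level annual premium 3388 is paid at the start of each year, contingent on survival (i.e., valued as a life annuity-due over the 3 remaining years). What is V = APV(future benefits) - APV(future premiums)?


v = 1/(1+i) = 0.925926
APV(future benefits) per unit = sum_{k=0}^{2} k_p_x * q * v^(k+1) = 0.038109
APV(future benefits) = 211148 * 0.038109 = 8046.6409
Life annuity-due factor ä_{x:3} = sum_{k=0}^{2} k_p_x * v^k = 2.743849
APV(future premiums) = 3388 * 2.743849 = 9296.159
V = 8046.6409 - 9296.159
= -1249.5182


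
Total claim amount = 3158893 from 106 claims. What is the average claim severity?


severity = total / number
= 3158893 / 106
= 29800.8774


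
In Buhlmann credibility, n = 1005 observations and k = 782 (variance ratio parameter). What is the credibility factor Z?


Z = n / (n + k)
= 1005 / (1005 + 782)
= 1005 / 1787
= 0.5624


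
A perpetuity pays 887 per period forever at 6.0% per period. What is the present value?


PV = PMT / i
= 887 / 0.06
= 14783.3333


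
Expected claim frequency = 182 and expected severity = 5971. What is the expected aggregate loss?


E[S] = E[N] * E[X]
= 182 * 5971
= 1.0867e+06


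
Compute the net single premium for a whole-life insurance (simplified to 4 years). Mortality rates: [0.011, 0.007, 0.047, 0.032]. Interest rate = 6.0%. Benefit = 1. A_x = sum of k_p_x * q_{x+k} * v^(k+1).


v = 0.943396
Year 0: k_p_x=1.0, q=0.011, term=0.010377
Year 1: k_p_x=0.989, q=0.007, term=0.006161
Year 2: k_p_x=0.982077, q=0.047, term=0.038755
Year 3: k_p_x=0.935919, q=0.032, term=0.023723
A_x = 0.079


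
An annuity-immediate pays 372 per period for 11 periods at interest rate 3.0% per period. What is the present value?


PV = PMT * (1 - (1+i)^(-n)) / i
= 372 * (1 - (1+0.03)^(-11)) / 0.03
= 372 * (1 - 0.722421) / 0.03
= 372 * 9.252624
= 3441.9762


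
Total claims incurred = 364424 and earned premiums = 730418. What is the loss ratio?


Loss ratio = claims / premiums
= 364424 / 730418
= 0.4989


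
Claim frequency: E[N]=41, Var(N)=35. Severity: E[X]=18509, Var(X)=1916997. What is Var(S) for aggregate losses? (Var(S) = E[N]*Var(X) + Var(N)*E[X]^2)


Var(S) = E[N]*Var(X) + Var(N)*E[X]^2
= 41*1916997 + 35*18509^2
= 78596877 + 11990407835
= 1.2069e+10


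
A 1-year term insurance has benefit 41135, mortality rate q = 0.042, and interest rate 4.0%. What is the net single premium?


NSP = benefit * q * v
v = 1/(1+i) = 0.961538
NSP = 41135 * 0.042 * 0.961538
= 1661.2212


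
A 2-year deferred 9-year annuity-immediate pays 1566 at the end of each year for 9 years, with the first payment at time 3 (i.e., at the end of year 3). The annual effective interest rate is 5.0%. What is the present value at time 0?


PV at time 2 of the 9-year annuity-immediate:
a_n = 1566 * (1-(1+0.05)^(-9))/0.05 = 11130.8487
Discount back 2 years to time 0:
PV = 11130.8487 * (1+0.05)^(-2)
= 11130.8487 * 0.907029
= 10096.0079


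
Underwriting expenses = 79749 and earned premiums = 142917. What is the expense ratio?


Expense ratio = expenses / premiums
= 79749 / 142917
= 0.558


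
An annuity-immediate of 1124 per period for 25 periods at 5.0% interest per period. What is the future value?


FV = PMT * ((1+i)^n - 1) / i
= 1124 * ((1.05)^25 - 1) / 0.05
= 1124 * (3.386355 - 1) / 0.05
= 53645.2591


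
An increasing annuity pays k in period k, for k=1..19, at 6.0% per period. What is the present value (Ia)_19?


(Ia)_n = sum_{k=1}^{n} k * v^k, v = 1/(1+i)
v = 0.943396
Sum computed term by term:
(Ia)_19 = 92.4643


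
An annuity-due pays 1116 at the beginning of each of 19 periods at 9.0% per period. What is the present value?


PV_due = PMT * (1-(1+i)^(-n))/i * (1+i)
PV_immediate = 9988.3281
PV_due = 9988.3281 * 1.09
= 10887.2776


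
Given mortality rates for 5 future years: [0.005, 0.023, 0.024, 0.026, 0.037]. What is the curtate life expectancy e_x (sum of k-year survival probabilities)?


e_x = sum_{k=1}^{n} k_p_x
k_p_x values:
  1_p_x = 0.995
  2_p_x = 0.972115
  3_p_x = 0.948784
  4_p_x = 0.924116
  5_p_x = 0.889924
e_x = 4.7299


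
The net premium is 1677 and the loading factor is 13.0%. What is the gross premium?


Gross = net * (1 + loading)
= 1677 * (1 + 0.13)
= 1677 * 1.13
= 1895.01


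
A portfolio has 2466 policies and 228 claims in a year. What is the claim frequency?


frequency = claims / policies
= 228 / 2466
= 0.0925


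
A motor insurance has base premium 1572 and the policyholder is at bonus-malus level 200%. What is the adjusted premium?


adjusted = base * BM_level / 100
= 1572 * 200 / 100
= 1572 * 2.0
= 3144.0


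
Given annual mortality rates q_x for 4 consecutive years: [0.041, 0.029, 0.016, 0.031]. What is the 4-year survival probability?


p_k = 1 - q_k for each year
Survival = product of (1 - q_k)
= 0.959 * 0.971 * 0.984 * 0.969
= 0.8879


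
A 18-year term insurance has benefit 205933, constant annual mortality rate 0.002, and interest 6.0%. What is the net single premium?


NSP = benefit * sum_{k=0}^{n-1} k_p_x * q * v^(k+1)
With constant q=0.002, v=0.943396
Sum = 0.021357
NSP = 205933 * 0.021357
= 4398.041


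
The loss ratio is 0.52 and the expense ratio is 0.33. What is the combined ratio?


Combined ratio = loss ratio + expense ratio
= 0.52 + 0.33
= 0.85


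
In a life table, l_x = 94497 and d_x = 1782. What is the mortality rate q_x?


q_x = d_x / l_x
= 1782 / 94497
= 0.0189


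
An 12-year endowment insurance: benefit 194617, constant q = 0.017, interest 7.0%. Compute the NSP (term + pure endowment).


Term component = 24283.5275
Pure endowment = 12_p_x * v^12 * benefit = 0.814033 * 0.444012 * 194617 = 70342.4767
NSP = 94626.0042


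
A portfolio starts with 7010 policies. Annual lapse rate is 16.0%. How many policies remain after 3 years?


remaining = initial * (1 - lapse)^years
= 7010 * (1 - 0.16)^3
= 7010 * 0.592704
= 4154.855


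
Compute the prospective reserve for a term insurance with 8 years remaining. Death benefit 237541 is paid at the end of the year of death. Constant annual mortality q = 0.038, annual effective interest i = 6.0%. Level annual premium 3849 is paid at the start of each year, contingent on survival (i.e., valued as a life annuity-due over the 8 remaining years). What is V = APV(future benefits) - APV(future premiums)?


v = 1/(1+i) = 0.943396
APV(future benefits) per unit = sum_{k=0}^{7} k_p_x * q * v^(k+1) = 0.209307
APV(future benefits) = 237541 * 0.209307 = 49719.0681
Life annuity-due factor ä_{x:8} = sum_{k=0}^{7} k_p_x * v^k = 5.838572
APV(future premiums) = 3849 * 5.838572 = 22472.6651
V = 49719.0681 - 22472.6651
= 27246.403


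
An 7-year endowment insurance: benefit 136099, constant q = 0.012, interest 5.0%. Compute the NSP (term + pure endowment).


Term component = 9138.1945
Pure endowment = 7_p_x * v^7 * benefit = 0.918964 * 0.710681 * 136099 = 88884.9951
NSP = 98023.1896


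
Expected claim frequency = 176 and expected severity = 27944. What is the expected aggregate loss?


E[S] = E[N] * E[X]
= 176 * 27944
= 4.9181e+06


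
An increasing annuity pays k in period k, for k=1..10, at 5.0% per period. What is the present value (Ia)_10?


(Ia)_n = sum_{k=1}^{n} k * v^k, v = 1/(1+i)
v = 0.952381
Sum computed term by term:
(Ia)_10 = 39.3738


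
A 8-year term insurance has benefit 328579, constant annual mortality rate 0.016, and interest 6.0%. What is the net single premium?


NSP = benefit * sum_{k=0}^{n-1} k_p_x * q * v^(k+1)
With constant q=0.016, v=0.943396
Sum = 0.09443
NSP = 328579 * 0.09443
= 31027.5553


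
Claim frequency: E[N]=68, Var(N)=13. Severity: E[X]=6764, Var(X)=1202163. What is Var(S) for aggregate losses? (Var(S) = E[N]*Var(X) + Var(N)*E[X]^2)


Var(S) = E[N]*Var(X) + Var(N)*E[X]^2
= 68*1202163 + 13*6764^2
= 81747084 + 594772048
= 6.7652e+08


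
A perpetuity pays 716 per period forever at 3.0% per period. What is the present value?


PV = PMT / i
= 716 / 0.03
= 23866.6667


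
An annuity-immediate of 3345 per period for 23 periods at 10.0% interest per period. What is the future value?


FV = PMT * ((1+i)^n - 1) / i
= 3345 * ((1.1)^23 - 1) / 0.1
= 3345 * (8.954302 - 1) / 0.1
= 266071.4164


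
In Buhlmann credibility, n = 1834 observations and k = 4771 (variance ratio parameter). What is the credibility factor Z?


Z = n / (n + k)
= 1834 / (1834 + 4771)
= 1834 / 6605
= 0.2777


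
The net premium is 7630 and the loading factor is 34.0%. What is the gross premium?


Gross = net * (1 + loading)
= 7630 * (1 + 0.34)
= 7630 * 1.34
= 10224.2


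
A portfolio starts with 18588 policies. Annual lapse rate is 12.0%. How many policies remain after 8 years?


remaining = initial * (1 - lapse)^years
= 18588 * (1 - 0.12)^8
= 18588 * 0.359635
= 6684.8865


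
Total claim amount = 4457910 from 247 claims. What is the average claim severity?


severity = total / number
= 4457910 / 247
= 18048.2186


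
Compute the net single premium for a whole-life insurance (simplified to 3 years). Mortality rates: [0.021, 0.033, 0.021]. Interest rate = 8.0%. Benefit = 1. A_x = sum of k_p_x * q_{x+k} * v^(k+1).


v = 0.925926
Year 0: k_p_x=1.0, q=0.021, term=0.019444
Year 1: k_p_x=0.979, q=0.033, term=0.027698
Year 2: k_p_x=0.946693, q=0.021, term=0.015782
A_x = 0.0629


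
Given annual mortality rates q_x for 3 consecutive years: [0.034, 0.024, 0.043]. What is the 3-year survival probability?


p_k = 1 - q_k for each year
Survival = product of (1 - q_k)
= 0.966 * 0.976 * 0.957
= 0.9023


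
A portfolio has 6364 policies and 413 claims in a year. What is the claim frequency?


frequency = claims / policies
= 413 / 6364
= 0.0649


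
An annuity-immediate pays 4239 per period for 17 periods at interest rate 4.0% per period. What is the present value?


PV = PMT * (1 - (1+i)^(-n)) / i
= 4239 * (1 - (1+0.04)^(-17)) / 0.04
= 4239 * (1 - 0.513373) / 0.04
= 4239 * 12.165669
= 51570.2703


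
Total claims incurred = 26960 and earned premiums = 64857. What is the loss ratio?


Loss ratio = claims / premiums
= 26960 / 64857
= 0.4157


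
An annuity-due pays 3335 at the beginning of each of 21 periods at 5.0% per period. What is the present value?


PV_due = PMT * (1-(1+i)^(-n))/i * (1+i)
PV_immediate = 42758.5443
PV_due = 42758.5443 * 1.05
= 44896.4715


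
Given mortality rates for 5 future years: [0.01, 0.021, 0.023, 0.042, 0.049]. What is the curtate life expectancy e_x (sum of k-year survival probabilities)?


e_x = sum_{k=1}^{n} k_p_x
k_p_x values:
  1_p_x = 0.99
  2_p_x = 0.96921
  3_p_x = 0.946918
  4_p_x = 0.907148
  5_p_x = 0.862697
e_x = 4.676


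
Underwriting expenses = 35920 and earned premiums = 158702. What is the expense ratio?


Expense ratio = expenses / premiums
= 35920 / 158702
= 0.2263


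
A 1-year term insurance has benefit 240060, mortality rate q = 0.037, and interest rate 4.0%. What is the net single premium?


NSP = benefit * q * v
v = 1/(1+i) = 0.961538
NSP = 240060 * 0.037 * 0.961538
= 8540.5962


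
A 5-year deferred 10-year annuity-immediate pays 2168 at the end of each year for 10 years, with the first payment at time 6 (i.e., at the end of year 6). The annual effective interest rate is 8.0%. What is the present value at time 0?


PV at time 5 of the 10-year annuity-immediate:
a_n = 2168 * (1-(1+0.08)^(-10))/0.08 = 14547.4565
Discount back 5 years to time 0:
PV = 14547.4565 * (1+0.08)^(-5)
= 14547.4565 * 0.680583
= 9900.7544


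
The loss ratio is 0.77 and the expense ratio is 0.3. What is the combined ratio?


Combined ratio = loss ratio + expense ratio
= 0.77 + 0.3
= 1.07


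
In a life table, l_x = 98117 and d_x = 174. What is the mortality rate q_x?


q_x = d_x / l_x
= 174 / 98117
= 0.0018


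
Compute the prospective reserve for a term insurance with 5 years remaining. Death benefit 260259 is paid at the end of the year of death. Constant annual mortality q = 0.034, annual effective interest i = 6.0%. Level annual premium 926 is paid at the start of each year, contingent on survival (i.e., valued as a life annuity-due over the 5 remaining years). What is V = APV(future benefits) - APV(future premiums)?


v = 1/(1+i) = 0.943396
APV(future benefits) per unit = sum_{k=0}^{4} k_p_x * q * v^(k+1) = 0.134346
APV(future benefits) = 260259 * 0.134346 = 34964.6595
Life annuity-due factor ä_{x:5} = sum_{k=0}^{4} k_p_x * v^k = 4.188423
APV(future premiums) = 926 * 4.188423 = 3878.4793
V = 34964.6595 - 3878.4793
= 31086.1802


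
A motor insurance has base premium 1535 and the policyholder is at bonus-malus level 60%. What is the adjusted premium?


adjusted = base * BM_level / 100
= 1535 * 60 / 100
= 1535 * 0.6
= 921.0


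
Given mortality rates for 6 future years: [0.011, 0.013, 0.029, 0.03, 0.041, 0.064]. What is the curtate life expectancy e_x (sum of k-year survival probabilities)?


e_x = sum_{k=1}^{n} k_p_x
k_p_x values:
  1_p_x = 0.989
  2_p_x = 0.976143
  3_p_x = 0.947835
  4_p_x = 0.9194
  5_p_x = 0.881704
  6_p_x = 0.825275
e_x = 5.5394


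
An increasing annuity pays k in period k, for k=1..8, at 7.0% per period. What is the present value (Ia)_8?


(Ia)_n = sum_{k=1}^{n} k * v^k, v = 1/(1+i)
v = 0.934579
Sum computed term by term:
(Ia)_8 = 24.7602


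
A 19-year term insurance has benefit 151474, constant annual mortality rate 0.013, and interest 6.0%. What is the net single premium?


NSP = benefit * sum_{k=0}^{n-1} k_p_x * q * v^(k+1)
With constant q=0.013, v=0.943396
Sum = 0.13218
NSP = 151474 * 0.13218
= 20021.8088


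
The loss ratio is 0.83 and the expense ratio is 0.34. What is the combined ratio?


Combined ratio = loss ratio + expense ratio
= 0.83 + 0.34
= 1.17


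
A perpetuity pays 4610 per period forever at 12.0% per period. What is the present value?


PV = PMT / i
= 4610 / 0.12
= 38416.6667


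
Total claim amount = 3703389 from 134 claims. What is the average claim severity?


severity = total / number
= 3703389 / 134
= 27637.2313


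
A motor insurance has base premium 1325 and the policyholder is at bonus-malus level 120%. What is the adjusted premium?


adjusted = base * BM_level / 100
= 1325 * 120 / 100
= 1325 * 1.2
= 1590.0


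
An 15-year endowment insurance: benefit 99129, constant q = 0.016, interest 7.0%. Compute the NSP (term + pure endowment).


Term component = 13194.6259
Pure endowment = 15_p_x * v^15 * benefit = 0.785103 * 0.362446 * 99129 = 28207.8858
NSP = 41402.5117


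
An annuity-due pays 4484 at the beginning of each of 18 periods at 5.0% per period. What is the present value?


PV_due = PMT * (1-(1+i)^(-n))/i * (1+i)
PV_immediate = 52416.1077
PV_due = 52416.1077 * 1.05
= 55036.9131


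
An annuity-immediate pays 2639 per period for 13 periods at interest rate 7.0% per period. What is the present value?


PV = PMT * (1 - (1+i)^(-n)) / i
= 2639 * (1 - (1+0.07)^(-13)) / 0.07
= 2639 * (1 - 0.414964) / 0.07
= 2639 * 8.357651
= 22055.8403


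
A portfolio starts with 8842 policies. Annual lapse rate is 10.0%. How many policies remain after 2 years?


remaining = initial * (1 - lapse)^years
= 8842 * (1 - 0.1)^2
= 8842 * 0.81
= 7162.02


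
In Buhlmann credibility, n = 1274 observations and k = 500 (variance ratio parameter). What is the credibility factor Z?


Z = n / (n + k)
= 1274 / (1274 + 500)
= 1274 / 1774
= 0.7182


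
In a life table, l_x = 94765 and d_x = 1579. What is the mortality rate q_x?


q_x = d_x / l_x
= 1579 / 94765
= 0.0167


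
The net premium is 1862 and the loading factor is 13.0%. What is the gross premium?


Gross = net * (1 + loading)
= 1862 * (1 + 0.13)
= 1862 * 1.13
= 2104.06


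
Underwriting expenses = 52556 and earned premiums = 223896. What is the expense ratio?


Expense ratio = expenses / premiums
= 52556 / 223896
= 0.2347


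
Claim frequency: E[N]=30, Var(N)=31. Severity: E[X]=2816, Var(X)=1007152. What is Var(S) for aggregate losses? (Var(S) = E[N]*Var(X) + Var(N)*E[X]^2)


Var(S) = E[N]*Var(X) + Var(N)*E[X]^2
= 30*1007152 + 31*2816^2
= 30214560 + 245825536
= 2.7604e+08


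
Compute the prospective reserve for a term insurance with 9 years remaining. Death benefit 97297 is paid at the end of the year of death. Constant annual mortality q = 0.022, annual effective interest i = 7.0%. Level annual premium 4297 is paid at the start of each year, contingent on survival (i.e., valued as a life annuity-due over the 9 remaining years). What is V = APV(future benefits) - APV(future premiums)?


v = 1/(1+i) = 0.934579
APV(future benefits) per unit = sum_{k=0}^{8} k_p_x * q * v^(k+1) = 0.13266
APV(future benefits) = 97297 * 0.13266 = 12907.3838
Life annuity-due factor ä_{x:9} = sum_{k=0}^{8} k_p_x * v^k = 6.452082
APV(future premiums) = 4297 * 6.452082 = 27724.5958
V = 12907.3838 - 27724.5958
= -14817.2121


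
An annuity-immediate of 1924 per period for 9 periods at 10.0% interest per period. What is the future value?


FV = PMT * ((1+i)^n - 1) / i
= 1924 * ((1.1)^9 - 1) / 0.1
= 1924 * (2.357948 - 1) / 0.1
= 26126.9136


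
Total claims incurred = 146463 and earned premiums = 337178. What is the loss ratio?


Loss ratio = claims / premiums
= 146463 / 337178
= 0.4344


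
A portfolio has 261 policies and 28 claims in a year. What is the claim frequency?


frequency = claims / policies
= 28 / 261
= 0.1073


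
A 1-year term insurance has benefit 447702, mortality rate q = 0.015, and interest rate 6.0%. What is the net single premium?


NSP = benefit * q * v
v = 1/(1+i) = 0.943396
NSP = 447702 * 0.015 * 0.943396
= 6335.4057


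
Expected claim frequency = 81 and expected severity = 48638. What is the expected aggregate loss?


E[S] = E[N] * E[X]
= 81 * 48638
= 3.9397e+06


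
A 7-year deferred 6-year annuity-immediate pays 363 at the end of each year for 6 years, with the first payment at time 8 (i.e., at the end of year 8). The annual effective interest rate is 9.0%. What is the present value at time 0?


PV at time 7 of the 6-year annuity-immediate:
a_n = 363 * (1-(1+0.09)^(-6))/0.09 = 1628.3884
Discount back 7 years to time 0:
PV = 1628.3884 * (1+0.09)^(-7)
= 1628.3884 * 0.547034
= 890.7842


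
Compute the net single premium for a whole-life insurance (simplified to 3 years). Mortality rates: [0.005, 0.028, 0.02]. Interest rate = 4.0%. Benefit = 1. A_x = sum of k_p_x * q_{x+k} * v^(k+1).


v = 0.961538
Year 0: k_p_x=1.0, q=0.005, term=0.004808
Year 1: k_p_x=0.995, q=0.028, term=0.025758
Year 2: k_p_x=0.96714, q=0.02, term=0.017196
A_x = 0.0478
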